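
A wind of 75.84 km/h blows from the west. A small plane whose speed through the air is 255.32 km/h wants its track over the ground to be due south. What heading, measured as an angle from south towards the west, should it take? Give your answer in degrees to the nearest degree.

The wind pushes perpendicular to the desired track; the heading must have a component into the wind equal to 75.84 km/h: 255.32 sin θ = 75.84.
sin θ = 0.2970, so θ = 17.280°.

17°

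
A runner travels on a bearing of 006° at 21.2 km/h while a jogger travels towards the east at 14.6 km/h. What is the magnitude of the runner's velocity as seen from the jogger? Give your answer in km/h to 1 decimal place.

24.5 km/h

Taking east as x and north as y: runner velocity = (2.216, 21.084) km/h; jogger velocity = (14.600, 0.000) km/h.
Velocity of runner relative to jogger = (2.216, 21.084) − (14.600, 0.000) = (-12.384, 21.084) km/h.
Magnitude = |(-12.384, 21.084)| = 24.452 km/h.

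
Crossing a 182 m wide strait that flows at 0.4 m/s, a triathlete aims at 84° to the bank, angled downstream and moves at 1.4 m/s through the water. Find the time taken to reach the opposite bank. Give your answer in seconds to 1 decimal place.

The component of the triathlete's velocity perpendicular to the bank is 1.4 × sin 84° = 1.392 m/s.
The current is parallel to the bank, so it does not affect the crossing time.
Time = 182 / 1.392 = 130.716 s.

130.7 s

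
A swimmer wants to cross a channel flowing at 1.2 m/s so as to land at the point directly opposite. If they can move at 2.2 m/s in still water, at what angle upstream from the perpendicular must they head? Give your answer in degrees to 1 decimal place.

33.1°

To cancel the current, the upstream component of the swimmer's velocity must equal the flow: 2.2 sin θ = 1.2.
sin θ = 1.2 / 2.2 = 0.5455.
θ = arcsin(0.5455) = 33.056°.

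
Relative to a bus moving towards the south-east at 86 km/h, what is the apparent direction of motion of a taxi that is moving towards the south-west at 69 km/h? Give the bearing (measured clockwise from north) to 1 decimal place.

Taking east as x and north as y: taxi velocity = (-48.790, -48.790) km/h; bus velocity = (60.811, -60.811) km/h.
Velocity of taxi relative to bus = (-48.790, -48.790) − (60.811, -60.811) = (-109.602, 12.021) km/h.
Bearing = atan2(-109.60, 12.02) = 276.26° clockwise from north.

276.3°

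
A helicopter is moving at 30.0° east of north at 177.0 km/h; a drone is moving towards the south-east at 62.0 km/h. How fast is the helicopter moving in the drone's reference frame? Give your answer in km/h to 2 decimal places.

Taking east as x and north as y: helicopter velocity = (88.500, 153.286) km/h; drone velocity = (43.841, -43.841) km/h.
Velocity of helicopter relative to drone = (88.500, 153.286) − (43.841, -43.841) = (44.659, 197.127) km/h.
Magnitude = |(44.659, 197.127)| = 202.123 km/h.

202.12 km/h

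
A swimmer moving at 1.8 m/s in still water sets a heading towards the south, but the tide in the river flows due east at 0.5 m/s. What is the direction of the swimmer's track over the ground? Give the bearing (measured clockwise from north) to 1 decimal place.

Taking east as x and north as y: velocity relative to the water = (0.000, -1.800) m/s; the water relative to ground = (0.500, 0.000) m/s.
Velocity relative to ground = (0.000, -1.800) + (0.500, 0.000) = (0.500, -1.800) m/s.
Bearing = atan2(0.50, -1.80) = 164.48° clockwise from north.

164.5°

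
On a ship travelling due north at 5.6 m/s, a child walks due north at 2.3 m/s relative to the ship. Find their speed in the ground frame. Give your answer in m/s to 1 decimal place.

7.9 m/s

Taking east as x and north as y: ship velocity = (0.000, 5.600) m/s; child velocity relative to ship = (0.000, 2.300) m/s.
Velocity relative to ground = (0.000, 5.600) + (0.000, 2.300) = (0.000, 7.900) m/s.
Speed = |(0.000, 7.900)| = 7.900 m/s.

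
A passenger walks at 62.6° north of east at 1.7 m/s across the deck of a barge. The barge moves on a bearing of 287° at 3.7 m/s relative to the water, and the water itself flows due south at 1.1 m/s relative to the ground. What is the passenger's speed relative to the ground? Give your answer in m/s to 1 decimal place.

In east/north components (m/s): passenger relative to barge = (0.782, 1.509); barge relative to water = (-3.538, 1.082); water relative to ground = (0.000, -1.100).
Sum = (-2.756, 1.491) m/s.
Speed = |(-2.756, 1.491)| = 3.133 m/s.

3.1 m/s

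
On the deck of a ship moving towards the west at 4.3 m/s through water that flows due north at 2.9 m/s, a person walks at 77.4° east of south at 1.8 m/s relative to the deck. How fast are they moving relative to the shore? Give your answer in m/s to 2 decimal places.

In east/north components (m/s): person relative to ship = (1.757, -0.393); ship relative to water = (-4.300, 0.000); water relative to ground = (0.000, 2.900).
Sum = (-2.543, 2.507) m/s.
Speed = |(-2.543, 2.507)| = 3.571 m/s.

3.57 m/s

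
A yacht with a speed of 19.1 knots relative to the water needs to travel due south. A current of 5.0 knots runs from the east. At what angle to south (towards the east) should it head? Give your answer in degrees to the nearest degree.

The current pushes perpendicular to the desired track; the heading must have a component into the current equal to 5.0 knots: 19.1 sin θ = 5.0.
sin θ = 0.2618, so θ = 15.176°.

15°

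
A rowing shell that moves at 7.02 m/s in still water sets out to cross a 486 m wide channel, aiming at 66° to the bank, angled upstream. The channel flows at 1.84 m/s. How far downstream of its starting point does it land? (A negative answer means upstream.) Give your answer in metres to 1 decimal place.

Perpendicular speed = 6.413 m/s; crossing time = 486 / 6.413 = 75.783 s.
Net downstream speed = -1.015 m/s.
Drift = -1.015 × 75.783 = -76.941 m (upstream).

-76.9 m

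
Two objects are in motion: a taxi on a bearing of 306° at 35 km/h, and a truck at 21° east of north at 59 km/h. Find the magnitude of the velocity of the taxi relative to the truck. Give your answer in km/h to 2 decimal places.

60.31 km/h

Taking east as x and north as y: taxi velocity = (-28.316, 20.572) km/h; truck velocity = (21.144, 55.081) km/h.
Velocity of taxi relative to truck = (-28.316, 20.572) − (21.144, 55.081) = (-49.459, -34.509) km/h.
Magnitude = |(-49.459, -34.509)| = 60.308 km/h.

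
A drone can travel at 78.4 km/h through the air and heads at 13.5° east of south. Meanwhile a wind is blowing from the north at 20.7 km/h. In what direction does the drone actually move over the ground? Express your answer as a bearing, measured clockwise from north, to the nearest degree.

Taking east as x and north as y: velocity relative to the air = (18.302, -76.234) km/h; the air relative to ground = (0.000, -20.700) km/h.
Velocity relative to ground = (18.302, -76.234) + (0.000, -20.700) = (18.302, -96.934) km/h.
Bearing = atan2(18.30, -96.93) = 169.31° clockwise from north.

169°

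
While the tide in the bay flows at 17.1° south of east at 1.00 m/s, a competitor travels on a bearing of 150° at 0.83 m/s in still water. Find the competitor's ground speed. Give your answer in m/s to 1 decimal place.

Taking east as x and north as y: velocity relative to the water = (0.415, -0.719) m/s; the water relative to ground = (0.956, -0.294) m/s.
Velocity relative to ground = (0.415, -0.719) + (0.956, -0.294) = (1.371, -1.013) m/s.
Speed = |(1.371, -1.013)| = 1.704 m/s.

1.7 m/s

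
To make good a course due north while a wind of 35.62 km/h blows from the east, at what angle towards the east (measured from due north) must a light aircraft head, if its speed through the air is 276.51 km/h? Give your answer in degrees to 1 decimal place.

7.4°

The wind pushes perpendicular to the desired track; the heading must have a component into the wind equal to 35.62 km/h: 276.51 sin θ = 35.62.
sin θ = 0.1288, so θ = 7.401°.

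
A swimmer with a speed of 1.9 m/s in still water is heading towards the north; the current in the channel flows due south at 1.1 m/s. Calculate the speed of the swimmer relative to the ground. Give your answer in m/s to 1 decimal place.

Taking east as x and north as y: velocity relative to the water = (0.000, 1.900) m/s; the water relative to ground = (0.000, -1.100) m/s.
Velocity relative to ground = (0.000, 1.900) + (0.000, -1.100) = (0.000, 0.800) m/s.
Speed = |(0.000, 0.800)| = 0.800 m/s.

0.8 m/s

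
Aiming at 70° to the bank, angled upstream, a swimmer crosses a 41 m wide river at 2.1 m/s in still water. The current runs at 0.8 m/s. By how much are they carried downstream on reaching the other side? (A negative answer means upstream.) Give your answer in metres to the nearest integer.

Perpendicular speed = 1.973 m/s; crossing time = 41 / 1.973 = 20.777 s.
Net downstream speed = 0.082 m/s.
Drift = 0.082 × 20.777 = 1.699 m (downstream).

2 m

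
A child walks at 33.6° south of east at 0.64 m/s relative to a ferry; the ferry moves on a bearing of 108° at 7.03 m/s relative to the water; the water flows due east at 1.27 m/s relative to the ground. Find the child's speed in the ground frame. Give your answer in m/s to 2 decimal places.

In east/north components (m/s): child relative to ferry = (0.533, -0.354); ferry relative to water = (6.686, -2.172); water relative to ground = (1.270, 0.000).
Sum = (8.489, -2.527) m/s.
Speed = |(8.489, -2.527)| = 8.857 m/s.

8.86 m/s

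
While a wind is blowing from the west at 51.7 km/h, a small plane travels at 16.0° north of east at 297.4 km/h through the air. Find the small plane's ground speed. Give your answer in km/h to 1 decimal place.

347.4 km/h

Taking east as x and north as y: velocity relative to the air = (285.879, 81.975) km/h; the air relative to ground = (51.700, 0.000) km/h.
Velocity relative to ground = (285.879, 81.975) + (51.700, 0.000) = (337.579, 81.975) km/h.
Speed = |(337.579, 81.975)| = 347.390 km/h.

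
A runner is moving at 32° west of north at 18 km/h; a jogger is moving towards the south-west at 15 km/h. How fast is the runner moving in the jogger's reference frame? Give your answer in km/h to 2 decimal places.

Taking east as x and north as y: runner velocity = (-9.539, 15.265) km/h; jogger velocity = (-10.607, -10.607) km/h.
Velocity of runner relative to jogger = (-9.539, 15.265) − (-10.607, -10.607) = (1.068, 25.871) km/h.
Magnitude = |(1.068, 25.871)| = 25.894 km/h.

25.89 km/h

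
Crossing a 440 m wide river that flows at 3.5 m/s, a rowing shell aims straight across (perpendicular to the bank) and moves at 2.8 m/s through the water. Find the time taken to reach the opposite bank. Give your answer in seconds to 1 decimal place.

157.1 s

The component of the rowing shell's velocity perpendicular to the bank is 2.8 m/s.
The flow acts along the bank and has no component across it.
Time = 440 / 2.800 = 157.143 s.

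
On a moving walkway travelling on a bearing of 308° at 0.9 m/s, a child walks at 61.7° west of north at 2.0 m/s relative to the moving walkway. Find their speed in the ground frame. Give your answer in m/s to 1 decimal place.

Taking east as x and north as y: moving walkway velocity = (-0.709, 0.554) m/s; child velocity relative to moving walkway = (-1.761, 0.948) m/s.
Velocity relative to ground = (-0.709, 0.554) + (-1.761, 0.948) = (-2.470, 1.502) m/s.
Speed = |(-2.470, 1.502)| = 2.891 m/s.

2.9 m/s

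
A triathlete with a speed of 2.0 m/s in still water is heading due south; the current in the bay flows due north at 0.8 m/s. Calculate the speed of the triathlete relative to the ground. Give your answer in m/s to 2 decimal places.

1.20 m/s

Taking east as x and north as y: velocity relative to the water = (0.000, -2.000) m/s; the water relative to ground = (0.000, 0.800) m/s.
Velocity relative to ground = (0.000, -2.000) + (0.000, 0.800) = (0.000, -1.200) m/s.
Speed = |(0.000, -1.200)| = 1.200 m/s.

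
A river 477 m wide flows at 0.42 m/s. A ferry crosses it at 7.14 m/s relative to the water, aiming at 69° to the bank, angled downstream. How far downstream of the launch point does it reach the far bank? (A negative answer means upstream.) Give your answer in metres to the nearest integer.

Perpendicular speed = 6.666 m/s; crossing time = 477 / 6.666 = 71.560 s.
Net downstream speed = 2.979 m/s.
Drift = 2.979 × 71.560 = 213.158 m (downstream).

213 m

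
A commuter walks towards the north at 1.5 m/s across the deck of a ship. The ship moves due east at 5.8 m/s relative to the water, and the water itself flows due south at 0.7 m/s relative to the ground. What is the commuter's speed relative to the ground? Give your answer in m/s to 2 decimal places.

5.85 m/s

In east/north components (m/s): commuter relative to ship = (0.000, 1.500); ship relative to water = (5.800, 0.000); water relative to ground = (0.000, -0.700).
Sum = (5.800, 0.800) m/s.
Speed = |(5.800, 0.800)| = 5.855 m/s.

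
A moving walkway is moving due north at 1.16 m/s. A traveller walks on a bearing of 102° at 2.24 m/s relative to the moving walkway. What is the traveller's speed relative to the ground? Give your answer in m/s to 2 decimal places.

2.30 m/s

Taking east as x and north as y: moving walkway velocity = (0.000, 1.160) m/s; traveller velocity relative to moving walkway = (2.191, -0.466) m/s.
Velocity relative to ground = (0.000, 1.160) + (2.191, -0.466) = (2.191, 0.694) m/s.
Speed = |(2.191, 0.694)| = 2.298 m/s.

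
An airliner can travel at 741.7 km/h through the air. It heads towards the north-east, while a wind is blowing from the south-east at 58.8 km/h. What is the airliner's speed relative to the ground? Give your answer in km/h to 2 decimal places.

744.03 km/h

Taking east as x and north as y: velocity relative to the air = (524.461, 524.461) km/h; the air relative to ground = (-41.578, 41.578) km/h.
Velocity relative to ground = (524.461, 524.461) + (-41.578, 41.578) = (482.883, 566.039) km/h.
Speed = |(482.883, 566.039)| = 744.027 km/h.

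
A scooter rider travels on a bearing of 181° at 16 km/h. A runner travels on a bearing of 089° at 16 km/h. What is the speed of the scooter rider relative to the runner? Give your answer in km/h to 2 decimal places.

Taking east as x and north as y: scooter rider velocity = (-0.279, -15.998) km/h; runner velocity = (15.998, 0.279) km/h.
Velocity of scooter rider relative to runner = (-0.279, -15.998) − (15.998, 0.279) = (-16.277, -16.277) km/h.
Magnitude = |(-16.277, -16.277)| = 23.019 km/h.

23.02 km/h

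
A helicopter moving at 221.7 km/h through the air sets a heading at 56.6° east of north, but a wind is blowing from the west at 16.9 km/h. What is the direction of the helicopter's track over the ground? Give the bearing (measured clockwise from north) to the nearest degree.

059°

Taking east as x and north as y: velocity relative to the air = (185.086, 122.042) km/h; the air relative to ground = (16.900, 0.000) km/h.
Velocity relative to ground = (185.086, 122.042) + (16.900, 0.000) = (201.986, 122.042) km/h.
Bearing = atan2(201.99, 122.04) = 58.86° clockwise from north.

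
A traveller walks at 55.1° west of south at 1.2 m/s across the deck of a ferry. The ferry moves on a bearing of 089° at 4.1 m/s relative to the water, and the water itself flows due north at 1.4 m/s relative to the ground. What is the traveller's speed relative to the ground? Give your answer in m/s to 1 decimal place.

In east/north components (m/s): traveller relative to ferry = (-0.984, -0.687); ferry relative to water = (4.099, 0.072); water relative to ground = (0.000, 1.400).
Sum = (3.115, 0.785) m/s.
Speed = |(3.115, 0.785)| = 3.213 m/s.

3.2 m/s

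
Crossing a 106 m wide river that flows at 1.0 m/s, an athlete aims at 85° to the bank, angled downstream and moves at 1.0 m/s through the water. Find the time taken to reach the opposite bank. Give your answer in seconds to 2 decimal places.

106.40 s

The component of the athlete's velocity perpendicular to the bank is 1.0 × sin 85° = 0.996 m/s.
Only the cross-stream component determines the crossing time; the current contributes nothing perpendicular to the bank.
Time = 106 / 0.996 = 106.405 s.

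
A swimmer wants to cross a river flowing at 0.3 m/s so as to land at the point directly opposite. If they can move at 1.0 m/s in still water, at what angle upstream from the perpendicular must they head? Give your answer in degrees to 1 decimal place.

17.5°

To cancel the current, the upstream component of the swimmer's velocity must equal the flow: 1.0 sin θ = 0.3.
sin θ = 0.3 / 1.0 = 0.3000.
θ = arcsin(0.3000) = 17.458°.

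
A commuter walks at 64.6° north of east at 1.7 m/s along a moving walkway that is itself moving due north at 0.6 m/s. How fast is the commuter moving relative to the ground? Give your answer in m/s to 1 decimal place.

2.3 m/s

Taking east as x and north as y: moving walkway velocity = (0.000, 0.600) m/s; commuter velocity relative to moving walkway = (0.729, 1.536) m/s.
Velocity relative to ground = (0.000, 0.600) + (0.729, 1.536) = (0.729, 2.136) m/s.
Speed = |(0.729, 2.136)| = 2.257 m/s.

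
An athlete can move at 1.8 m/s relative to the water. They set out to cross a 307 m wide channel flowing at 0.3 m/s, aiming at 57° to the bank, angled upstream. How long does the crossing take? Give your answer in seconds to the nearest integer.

203 s

The component of the athlete's velocity perpendicular to the bank is 1.8 × sin 57° = 1.510 m/s.
The flow acts along the bank and has no component across it.
Time = 307 / 1.510 = 203.364 s.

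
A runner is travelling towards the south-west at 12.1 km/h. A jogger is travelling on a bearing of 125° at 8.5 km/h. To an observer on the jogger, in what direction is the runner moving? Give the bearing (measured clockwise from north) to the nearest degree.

Taking east as x and north as y: runner velocity = (-8.556, -8.556) km/h; jogger velocity = (6.963, -4.875) km/h.
Velocity of runner relative to jogger = (-8.556, -8.556) − (6.963, -4.875) = (-15.519, -3.681) km/h.
Bearing = atan2(-15.52, -3.68) = 256.66° clockwise from north.

257°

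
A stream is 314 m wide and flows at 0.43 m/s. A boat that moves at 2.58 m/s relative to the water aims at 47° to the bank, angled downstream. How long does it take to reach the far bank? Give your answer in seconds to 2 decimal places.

166.41 s

The component of the boat's velocity perpendicular to the bank is 2.58 × sin 47° = 1.887 m/s.
Only the cross-stream component determines the crossing time; the current contributes nothing perpendicular to the bank.
Time = 314 / 1.887 = 166.411 s.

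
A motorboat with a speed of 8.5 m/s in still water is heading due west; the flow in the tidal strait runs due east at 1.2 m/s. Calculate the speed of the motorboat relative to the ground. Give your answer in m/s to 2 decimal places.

7.30 m/s

Taking east as x and north as y: velocity relative to the water = (-8.500, 0.000) m/s; the water relative to ground = (1.200, 0.000) m/s.
Velocity relative to ground = (-8.500, 0.000) + (1.200, 0.000) = (-7.300, 0.000) m/s.
Speed = |(-7.300, 0.000)| = 7.300 m/s.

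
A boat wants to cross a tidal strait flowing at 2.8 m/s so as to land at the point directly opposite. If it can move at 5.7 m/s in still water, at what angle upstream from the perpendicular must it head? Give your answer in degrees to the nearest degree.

29°

To cancel the current, the upstream component of the boat's velocity must equal the flow: 5.7 sin θ = 2.8.
sin θ = 2.8 / 5.7 = 0.4912.
θ = arcsin(0.4912) = 29.421°.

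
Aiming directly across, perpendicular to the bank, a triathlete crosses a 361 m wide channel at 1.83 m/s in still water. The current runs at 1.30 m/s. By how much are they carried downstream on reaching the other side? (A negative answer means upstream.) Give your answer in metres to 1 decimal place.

Perpendicular speed = 1.830 m/s; crossing time = 361 / 1.830 = 197.268 s.
Net downstream speed = 1.300 m/s.
Drift = 1.300 × 197.268 = 256.448 m (downstream).

256.4 m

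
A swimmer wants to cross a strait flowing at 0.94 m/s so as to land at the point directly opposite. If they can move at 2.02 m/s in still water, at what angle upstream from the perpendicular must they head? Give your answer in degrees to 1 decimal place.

27.7°

To cancel the current, the upstream component of the swimmer's velocity must equal the flow: 2.02 sin θ = 0.94.
sin θ = 0.94 / 2.02 = 0.4653.
θ = arcsin(0.4653) = 27.733°.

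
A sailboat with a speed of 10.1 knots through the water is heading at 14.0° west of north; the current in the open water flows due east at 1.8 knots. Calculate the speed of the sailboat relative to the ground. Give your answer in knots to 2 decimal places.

9.82 knots

Taking east as x and north as y: velocity relative to the water = (-2.443, 9.800) knots; the water relative to ground = (1.800, 0.000) knots.
Velocity relative to ground = (-2.443, 9.800) + (1.800, 0.000) = (-0.643, 9.800) knots.
Speed = |(-0.643, 9.800)| = 9.821 knots.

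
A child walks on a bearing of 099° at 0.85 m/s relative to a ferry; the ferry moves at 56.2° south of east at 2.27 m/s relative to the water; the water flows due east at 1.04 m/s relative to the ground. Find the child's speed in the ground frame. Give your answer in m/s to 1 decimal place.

3.7 m/s

In east/north components (m/s): child relative to ferry = (0.840, -0.133); ferry relative to water = (1.263, -1.886); water relative to ground = (1.040, 0.000).
Sum = (3.142, -2.019) m/s.
Speed = |(3.142, -2.019)| = 3.735 m/s.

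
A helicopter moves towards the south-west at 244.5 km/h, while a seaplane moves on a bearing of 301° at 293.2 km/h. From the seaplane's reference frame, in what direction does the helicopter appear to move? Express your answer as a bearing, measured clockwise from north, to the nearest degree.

Taking east as x and north as y: helicopter velocity = (-172.888, -172.888) km/h; seaplane velocity = (-251.321, 151.009) km/h.
Velocity of helicopter relative to seaplane = (-172.888, -172.888) − (-251.321, 151.009) = (78.434, -323.897) km/h.
Bearing = atan2(78.43, -323.90) = 166.39° clockwise from north.

166°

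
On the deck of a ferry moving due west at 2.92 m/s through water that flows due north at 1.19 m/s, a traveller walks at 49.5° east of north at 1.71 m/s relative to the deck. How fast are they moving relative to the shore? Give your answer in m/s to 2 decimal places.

In east/north components (m/s): traveller relative to ferry = (1.300, 1.111); ferry relative to water = (-2.920, 0.000); water relative to ground = (0.000, 1.190).
Sum = (-1.620, 2.301) m/s.
Speed = |(-1.620, 2.301)| = 2.814 m/s.

2.81 m/s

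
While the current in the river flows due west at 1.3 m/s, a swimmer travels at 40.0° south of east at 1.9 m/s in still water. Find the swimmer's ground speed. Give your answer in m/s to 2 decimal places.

Taking east as x and north as y: velocity relative to the water = (1.455, -1.221) m/s; the water relative to ground = (-1.300, 0.000) m/s.
Velocity relative to ground = (1.455, -1.221) + (-1.300, 0.000) = (0.155, -1.221) m/s.
Speed = |(0.155, -1.221)| = 1.231 m/s.

1.23 m/s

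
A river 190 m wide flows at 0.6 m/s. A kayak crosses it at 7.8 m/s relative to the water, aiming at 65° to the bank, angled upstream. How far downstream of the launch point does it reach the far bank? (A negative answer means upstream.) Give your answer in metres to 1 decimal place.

-72.5 m

Perpendicular speed = 7.069 m/s; crossing time = 190 / 7.069 = 26.877 s.
Net downstream speed = -2.696 m/s.
Drift = -2.696 × 26.877 = -72.472 m (upstream).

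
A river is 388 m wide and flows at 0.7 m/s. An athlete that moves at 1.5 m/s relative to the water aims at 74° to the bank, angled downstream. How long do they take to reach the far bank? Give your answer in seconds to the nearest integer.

269 s

The component of the athlete's velocity perpendicular to the bank is 1.5 × sin 74° = 1.442 m/s.
The flow acts along the bank and has no component across it.
Time = 388 / 1.442 = 269.091 s.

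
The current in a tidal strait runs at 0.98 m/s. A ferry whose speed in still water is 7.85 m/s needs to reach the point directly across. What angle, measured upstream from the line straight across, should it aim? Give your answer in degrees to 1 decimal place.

To cancel the current, the upstream component of the ferry's velocity must equal the flow: 7.85 sin θ = 0.98.
sin θ = 0.98 / 7.85 = 0.1248.
θ = arcsin(0.1248) = 7.172°.

7.2°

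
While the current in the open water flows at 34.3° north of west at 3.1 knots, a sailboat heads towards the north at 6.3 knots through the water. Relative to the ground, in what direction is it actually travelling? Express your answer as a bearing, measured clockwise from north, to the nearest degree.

342°

Taking east as x and north as y: velocity relative to the water = (0.000, 6.300) knots; the water relative to ground = (-2.561, 1.747) knots.
Velocity relative to ground = (0.000, 6.300) + (-2.561, 1.747) = (-2.561, 8.047) knots.
Bearing = atan2(-2.56, 8.05) = 342.35° clockwise from north.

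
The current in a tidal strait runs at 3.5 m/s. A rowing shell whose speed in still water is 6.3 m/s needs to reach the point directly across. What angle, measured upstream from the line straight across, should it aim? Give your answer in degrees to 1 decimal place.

To cancel the current, the upstream component of the rowing shell's velocity must equal the flow: 6.3 sin θ = 3.5.
sin θ = 3.5 / 6.3 = 0.5556.
θ = arcsin(0.5556) = 33.749°.

33.7°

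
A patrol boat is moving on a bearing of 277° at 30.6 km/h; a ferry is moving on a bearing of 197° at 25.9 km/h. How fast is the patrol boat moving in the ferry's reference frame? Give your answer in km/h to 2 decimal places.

Taking east as x and north as y: patrol boat velocity = (-30.372, 3.729) km/h; ferry velocity = (-7.572, -24.768) km/h.
Velocity of patrol boat relative to ferry = (-30.372, 3.729) − (-7.572, -24.768) = (-22.799, 28.497) km/h.
Magnitude = |(-22.799, 28.497)| = 36.496 km/h.

36.50 km/h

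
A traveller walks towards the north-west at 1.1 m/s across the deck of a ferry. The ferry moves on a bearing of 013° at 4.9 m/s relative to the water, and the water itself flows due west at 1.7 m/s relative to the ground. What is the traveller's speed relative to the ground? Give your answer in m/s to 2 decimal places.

In east/north components (m/s): traveller relative to ferry = (-0.778, 0.778); ferry relative to water = (1.102, 4.774); water relative to ground = (-1.700, 0.000).
Sum = (-1.376, 5.552) m/s.
Speed = |(-1.376, 5.552)| = 5.720 m/s.

5.72 m/s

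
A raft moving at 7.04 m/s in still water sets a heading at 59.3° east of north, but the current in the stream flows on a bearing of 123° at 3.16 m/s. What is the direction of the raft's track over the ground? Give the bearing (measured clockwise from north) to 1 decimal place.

Taking east as x and north as y: velocity relative to the water = (6.053, 3.594) m/s; the water relative to ground = (2.650, -1.721) m/s.
Velocity relative to ground = (6.053, 3.594) + (2.650, -1.721) = (8.704, 1.873) m/s.
Bearing = atan2(8.70, 1.87) = 77.85° clockwise from north.

077.9°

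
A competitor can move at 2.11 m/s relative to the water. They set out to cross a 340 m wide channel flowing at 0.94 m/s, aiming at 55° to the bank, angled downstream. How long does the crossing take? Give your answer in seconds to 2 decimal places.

The component of the competitor's velocity perpendicular to the bank is 2.11 × sin 55° = 1.728 m/s.
Only the cross-stream component determines the crossing time; the current contributes nothing perpendicular to the bank.
Time = 340 / 1.728 = 196.712 s.

196.71 s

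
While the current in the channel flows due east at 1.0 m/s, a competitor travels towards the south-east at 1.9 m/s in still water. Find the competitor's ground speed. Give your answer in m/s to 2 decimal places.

2.70 m/s

Taking east as x and north as y: velocity relative to the water = (1.344, -1.344) m/s; the water relative to ground = (1.000, 0.000) m/s.
Velocity relative to ground = (1.344, -1.344) + (1.000, 0.000) = (2.344, -1.344) m/s.
Speed = |(2.344, -1.344)| = 2.701 m/s.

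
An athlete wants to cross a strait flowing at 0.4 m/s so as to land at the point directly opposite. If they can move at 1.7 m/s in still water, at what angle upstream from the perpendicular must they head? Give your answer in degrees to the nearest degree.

To cancel the current, the upstream component of the athlete's velocity must equal the flow: 1.7 sin θ = 0.4.
sin θ = 0.4 / 1.7 = 0.2353.
θ = arcsin(0.2353) = 13.609°.

14°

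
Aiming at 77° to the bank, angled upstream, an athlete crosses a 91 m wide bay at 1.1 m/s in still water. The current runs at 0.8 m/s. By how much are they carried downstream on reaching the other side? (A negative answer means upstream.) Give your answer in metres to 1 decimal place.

Perpendicular speed = 1.072 m/s; crossing time = 91 / 1.072 = 84.903 s.
Net downstream speed = 0.553 m/s.
Drift = 0.553 × 84.903 = 46.914 m (downstream).

46.9 m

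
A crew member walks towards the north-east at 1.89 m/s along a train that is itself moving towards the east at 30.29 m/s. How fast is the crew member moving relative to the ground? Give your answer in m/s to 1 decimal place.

Taking east as x and north as y: train velocity = (30.290, 0.000) m/s; crew member velocity relative to train = (1.336, 1.336) m/s.
Velocity relative to ground = (30.290, 0.000) + (1.336, 1.336) = (31.626, 1.336) m/s.
Speed = |(31.626, 1.336)| = 31.655 m/s.

31.7 m/s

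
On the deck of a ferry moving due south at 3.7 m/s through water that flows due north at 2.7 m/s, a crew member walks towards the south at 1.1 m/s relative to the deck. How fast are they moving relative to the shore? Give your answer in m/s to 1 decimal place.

In east/north components (m/s): crew member relative to ferry = (0.000, -1.100); ferry relative to water = (0.000, -3.700); water relative to ground = (0.000, 2.700).
Sum = (0.000, -2.100) m/s.
Speed = |(0.000, -2.100)| = 2.100 m/s.

2.1 m/s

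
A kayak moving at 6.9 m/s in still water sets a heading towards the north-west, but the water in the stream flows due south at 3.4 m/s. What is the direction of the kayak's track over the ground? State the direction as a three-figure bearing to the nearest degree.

287°

Taking east as x and north as y: velocity relative to the water = (-4.879, 4.879) m/s; the water relative to ground = (0.000, -3.400) m/s.
Velocity relative to ground = (-4.879, 4.879) + (0.000, -3.400) = (-4.879, 1.479) m/s.
Bearing = atan2(-4.88, 1.48) = 286.86° clockwise from north.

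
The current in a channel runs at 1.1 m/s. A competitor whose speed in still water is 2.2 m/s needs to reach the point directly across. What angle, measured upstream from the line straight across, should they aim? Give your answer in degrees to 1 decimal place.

To cancel the current, the upstream component of the competitor's velocity must equal the flow: 2.2 sin θ = 1.1.
sin θ = 1.1 / 2.2 = 0.5000.
θ = arcsin(0.5000) = 30.000°.

30.0°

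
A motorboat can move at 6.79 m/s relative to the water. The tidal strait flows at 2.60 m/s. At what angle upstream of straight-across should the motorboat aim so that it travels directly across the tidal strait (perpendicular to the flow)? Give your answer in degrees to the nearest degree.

23°

To cancel the current, the upstream component of the motorboat's velocity must equal the flow: 6.79 sin θ = 2.60.
sin θ = 2.60 / 6.79 = 0.3829.
θ = arcsin(0.3829) = 22.514°.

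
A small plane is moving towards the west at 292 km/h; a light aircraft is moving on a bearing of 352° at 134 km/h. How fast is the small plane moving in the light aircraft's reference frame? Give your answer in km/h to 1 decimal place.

303.9 km/h

Taking east as x and north as y: small plane velocity = (-292.000, 0.000) km/h; light aircraft velocity = (-18.649, 132.696) km/h.
Velocity of small plane relative to light aircraft = (-292.000, 0.000) − (-18.649, 132.696) = (-273.351, -132.696) km/h.
Magnitude = |(-273.351, -132.696)| = 303.857 km/h.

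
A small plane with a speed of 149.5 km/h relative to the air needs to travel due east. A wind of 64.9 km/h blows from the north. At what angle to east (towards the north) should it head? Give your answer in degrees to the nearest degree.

26°

The wind pushes perpendicular to the desired track; the heading must have a component into the wind equal to 64.9 km/h: 149.5 sin θ = 64.9.
sin θ = 0.4341, so θ = 25.729°.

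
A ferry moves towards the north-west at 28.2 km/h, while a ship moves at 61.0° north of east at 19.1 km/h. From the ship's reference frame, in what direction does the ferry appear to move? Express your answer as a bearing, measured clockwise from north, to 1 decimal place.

Taking east as x and north as y: ferry velocity = (-19.940, 19.940) km/h; ship velocity = (9.260, 16.705) km/h.
Velocity of ferry relative to ship = (-19.940, 19.940) − (9.260, 16.705) = (-29.200, 3.235) km/h.
Bearing = atan2(-29.20, 3.24) = 276.32° clockwise from north.

276.3°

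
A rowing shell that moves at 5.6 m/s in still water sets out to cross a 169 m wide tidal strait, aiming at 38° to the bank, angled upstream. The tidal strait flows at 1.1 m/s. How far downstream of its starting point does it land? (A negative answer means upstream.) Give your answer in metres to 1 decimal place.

Perpendicular speed = 3.448 m/s; crossing time = 169 / 3.448 = 49.018 s.
Net downstream speed = -3.313 m/s.
Drift = -3.313 × 49.018 = -162.390 m (upstream).

-162.4 m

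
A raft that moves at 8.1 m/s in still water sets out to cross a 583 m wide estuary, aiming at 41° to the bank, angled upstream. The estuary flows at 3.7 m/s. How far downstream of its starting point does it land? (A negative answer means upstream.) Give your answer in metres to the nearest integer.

-265 m

Perpendicular speed = 5.314 m/s; crossing time = 583 / 5.314 = 109.709 s.
Net downstream speed = -2.413 m/s.
Drift = -2.413 × 109.709 = -264.743 m (upstream).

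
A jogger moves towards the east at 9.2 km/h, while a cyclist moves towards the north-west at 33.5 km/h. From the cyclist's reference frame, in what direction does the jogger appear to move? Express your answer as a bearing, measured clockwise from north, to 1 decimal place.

Taking east as x and north as y: jogger velocity = (9.200, 0.000) km/h; cyclist velocity = (-23.688, 23.688) km/h.
Velocity of jogger relative to cyclist = (9.200, 0.000) − (-23.688, 23.688) = (32.888, -23.688) km/h.
Bearing = atan2(32.89, -23.69) = 125.76° clockwise from north.

125.8°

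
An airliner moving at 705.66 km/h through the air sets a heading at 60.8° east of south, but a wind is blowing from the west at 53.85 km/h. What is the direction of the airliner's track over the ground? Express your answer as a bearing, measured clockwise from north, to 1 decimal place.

117.2°

Taking east as x and north as y: velocity relative to the air = (615.986, -344.263) km/h; the air relative to ground = (53.850, 0.000) km/h.
Velocity relative to ground = (615.986, -344.263) + (53.850, 0.000) = (669.836, -344.263) km/h.
Bearing = atan2(669.84, -344.26) = 117.20° clockwise from north.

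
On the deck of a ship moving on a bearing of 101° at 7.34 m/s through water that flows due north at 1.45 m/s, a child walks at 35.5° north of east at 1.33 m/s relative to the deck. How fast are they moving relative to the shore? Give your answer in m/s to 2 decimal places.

8.33 m/s

In east/north components (m/s): child relative to ship = (1.083, 0.772); ship relative to water = (7.205, -1.401); water relative to ground = (0.000, 1.450).
Sum = (8.288, 0.822) m/s.
Speed = |(8.288, 0.822)| = 8.329 m/s.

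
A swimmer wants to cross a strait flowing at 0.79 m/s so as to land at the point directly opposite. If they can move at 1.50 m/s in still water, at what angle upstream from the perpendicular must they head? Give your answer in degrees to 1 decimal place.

To cancel the current, the upstream component of the swimmer's velocity must equal the flow: 1.50 sin θ = 0.79.
sin θ = 0.79 / 1.50 = 0.5267.
θ = arcsin(0.5267) = 31.781°.

31.8°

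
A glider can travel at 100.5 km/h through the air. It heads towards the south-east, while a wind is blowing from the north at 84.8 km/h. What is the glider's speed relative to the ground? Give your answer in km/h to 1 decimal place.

171.3 km/h

Taking east as x and north as y: velocity relative to the air = (71.064, -71.064) km/h; the air relative to ground = (0.000, -84.800) km/h.
Velocity relative to ground = (71.064, -71.064) + (0.000, -84.800) = (71.064, -155.864) km/h.
Speed = |(71.064, -155.864)| = 171.300 km/h.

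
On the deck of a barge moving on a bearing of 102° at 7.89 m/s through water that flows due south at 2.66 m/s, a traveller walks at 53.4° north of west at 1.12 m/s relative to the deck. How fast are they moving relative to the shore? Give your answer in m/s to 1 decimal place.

In east/north components (m/s): traveller relative to barge = (-0.668, 0.899); barge relative to water = (7.718, -1.640); water relative to ground = (0.000, -2.660).
Sum = (7.050, -3.401) m/s.
Speed = |(7.050, -3.401)| = 7.827 m/s.

7.8 m/s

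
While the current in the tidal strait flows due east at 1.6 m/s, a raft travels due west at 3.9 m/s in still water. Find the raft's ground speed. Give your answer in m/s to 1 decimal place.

Taking east as x and north as y: velocity relative to the water = (-3.900, 0.000) m/s; the water relative to ground = (1.600, 0.000) m/s.
Velocity relative to ground = (-3.900, 0.000) + (1.600, 0.000) = (-2.300, 0.000) m/s.
Speed = |(-2.300, 0.000)| = 2.300 m/s.

2.3 m/s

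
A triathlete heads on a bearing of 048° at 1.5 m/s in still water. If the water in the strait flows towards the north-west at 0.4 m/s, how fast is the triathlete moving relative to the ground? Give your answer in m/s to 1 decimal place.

Taking east as x and north as y: velocity relative to the water = (1.115, 1.004) m/s; the water relative to ground = (-0.283, 0.283) m/s.
Velocity relative to ground = (1.115, 1.004) + (-0.283, 0.283) = (0.832, 1.287) m/s.
Speed = |(0.832, 1.287)| = 1.532 m/s.

1.5 m/s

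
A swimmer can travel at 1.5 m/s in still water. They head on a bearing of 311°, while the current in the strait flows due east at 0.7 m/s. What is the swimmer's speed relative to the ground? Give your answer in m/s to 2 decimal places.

Taking east as x and north as y: velocity relative to the water = (-1.132, 0.984) m/s; the water relative to ground = (0.700, 0.000) m/s.
Velocity relative to ground = (-1.132, 0.984) + (0.700, 0.000) = (-0.432, 0.984) m/s.
Speed = |(-0.432, 0.984)| = 1.075 m/s.

1.07 m/s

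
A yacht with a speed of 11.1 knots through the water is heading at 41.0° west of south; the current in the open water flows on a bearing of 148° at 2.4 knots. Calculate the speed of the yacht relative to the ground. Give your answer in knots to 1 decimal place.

Taking east as x and north as y: velocity relative to the water = (-7.282, -8.377) knots; the water relative to ground = (1.272, -2.035) knots.
Velocity relative to ground = (-7.282, -8.377) + (1.272, -2.035) = (-6.010, -10.413) knots.
Speed = |(-6.010, -10.413)| = 12.023 knots.

12.0 knots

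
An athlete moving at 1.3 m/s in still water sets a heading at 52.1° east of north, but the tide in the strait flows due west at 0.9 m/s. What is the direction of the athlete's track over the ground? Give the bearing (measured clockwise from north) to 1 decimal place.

009.0°

Taking east as x and north as y: velocity relative to the water = (1.026, 0.799) m/s; the water relative to ground = (-0.900, 0.000) m/s.
Velocity relative to ground = (1.026, 0.799) + (-0.900, 0.000) = (0.126, 0.799) m/s.
Bearing = atan2(0.13, 0.80) = 8.95° clockwise from north.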